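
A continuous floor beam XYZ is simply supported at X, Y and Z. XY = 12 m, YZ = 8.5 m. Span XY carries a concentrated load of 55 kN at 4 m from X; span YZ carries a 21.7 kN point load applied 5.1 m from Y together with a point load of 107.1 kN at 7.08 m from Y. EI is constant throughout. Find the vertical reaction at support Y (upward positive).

R_Y = 65.15 kN

Take M_Y as the redundant. Released structure: two simple spans XY and YZ with a hinge at Y.
End slopes at the hinge Y, treating each span as simply supported:
  span XY: point load 55 at a = 4: Pab(L + a)/(6LEI) = 391.1/EI
  span YZ: point load 21.7 at a = 5.1: Pab(L + b)/(6LEI) = 87.8/EI
  span YZ: point load 107.1 at a = 7.08: Pab(L + b)/(6LEI) = 209.4/EI
  relative rotation θ_0 = (391.1 + 297.2)/EI = 688.3/EI
A unit hogging moment at Y produces rotation L₁/(3EI) + L₂/(3EI) = 6.833/EI.
Compatibility: M_Y·(L₁+L₂)/(3EI) = θ_0, giving M_Y = 100.7 kN·m (hogging).
Span XY, ΣM about X with M_Y applied at Y: R_Y^{XY}·12 = 220 + 100.7, so R_Y^{XY} = 26.73 kN and R_X = 55 − 26.73 = 28.27 kN.
Span YZ, ΣM about Z: R_Y^{YZ}·8.5 = 225.9 + 100.7, so R_Y^{YZ} = 38.42 kN and R_Z = 128.8 − 38.42 = 90.38 kN.
R_Y = 26.73 + 38.42 = 65.15 kN.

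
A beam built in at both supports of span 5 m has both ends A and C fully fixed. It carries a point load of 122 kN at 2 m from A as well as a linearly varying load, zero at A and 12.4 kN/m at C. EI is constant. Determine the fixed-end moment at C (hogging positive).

Release both end moments; the primary structure is a simply-supported span AC with redundants M_A and M_C.
End rotations of the released simple span under the applied load (×1/EI):
  at A: point load 122 at a = 2: Pab(L + b)/(6LEI) = 195.2/EI
  at C: point load 122 at a = 2: Pab(L + a)/(6LEI) = 170.8/EI
  at A: triangular load, peak 12.4: 7w₀L³/(360EI) = 30.14/EI
  at C: triangular load, peak 12.4: w₀L³/(45EI) = 34.44/EI
  θ_A0 = 225.3/EI,  θ_C0 = 205.2/EI
Flexibility coefficients: a unit moment at one end gives L/(3EI) there and L/(6EI) at the far end, so f₁₁ = f₂₂ = 1.667/EI and f₁₂ = f₂₁ = 0.8333/EI.
Compatibility — zero rotation at each built-in end:
  1.667 M_A + 0.8333 M_C = 225.3
  0.8333 M_A + 1.667 M_C = 205.2
Solving the pair gives M_A = 98.17 kN·m and M_C = 74.06 kN·m (hogging).

M_C = 74.06 kN·m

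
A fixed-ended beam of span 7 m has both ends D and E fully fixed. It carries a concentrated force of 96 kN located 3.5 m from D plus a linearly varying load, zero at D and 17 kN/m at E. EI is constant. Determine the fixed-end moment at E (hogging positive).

M_E = 125.7 kN·m

Release both end moments; the primary structure is a simply-supported span DE with redundants M_D and M_E.
On the primary (simply-supported) span, the end slopes from the loading are:
  at D: point load 96 at a = 3.5: Pab(L + b)/(6LEI) = 294/EI
  at E: point load 96 at a = 3.5: Pab(L + a)/(6LEI) = 294/EI
  at D: triangular load, peak 17: 7w₀L³/(360EI) = 113.4/EI
  at E: triangular load, peak 17: w₀L³/(45EI) = 129.6/EI
  θ_D0 = 407.4/EI,  θ_E0 = 423.6/EI
Flexibility coefficients: a unit moment at one end gives L/(3EI) there and L/(6EI) at the far end, so f₁₁ = f₂₂ = 2.333/EI and f₁₂ = f₂₁ = 1.167/EI.
Compatibility — zero rotation at each built-in end:
  2.333 M_D + 1.167 M_E = 407.4
  1.167 M_D + 2.333 M_E = 423.6
Solving the pair gives M_D = 111.8 kN·m and M_E = 125.7 kN·m (hogging).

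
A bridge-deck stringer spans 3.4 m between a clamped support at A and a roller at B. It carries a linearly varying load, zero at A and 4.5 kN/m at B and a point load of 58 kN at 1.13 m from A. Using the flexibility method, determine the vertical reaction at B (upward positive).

Choose R_B as the redundant. The primary structure is the cantilever fixed at A.
Downward deflection at the released point B due to the loads:
  triangular load, peak 4.5 at the free end: 11w₀L⁴/(120EI) = 55.12/EI
  point load 58 at a = 1.13: Pa²(3L − a)/(6EI) = 112/EI
  δ_0 = 167.1/EI
Tip deflection under a unit load at B: L³/(3EI) = 13.1/EI.
Compatibility at B: δ_0 − R_B·δ_{BB} = 0, so R_B = 167.1/13.1 = 12.75 kN.

R_B = 12.75 kN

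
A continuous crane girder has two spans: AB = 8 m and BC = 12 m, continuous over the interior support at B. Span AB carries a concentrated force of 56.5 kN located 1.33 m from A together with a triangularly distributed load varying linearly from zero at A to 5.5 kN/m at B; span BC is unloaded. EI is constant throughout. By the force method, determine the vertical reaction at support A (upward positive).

R_A = 51.44 kN

Release continuity at B by inserting a hinge; the redundant is the internal moment M_B. The primary structure is two simply-supported spans AB and BC.
Rotations at B on the released spans (each span's end-slope, ×1/EI):
  span AB: point load 56.5 at a = 1.33: Pab(L + a)/(6LEI) = 97.42/EI
  span AB: triangular load, peak 5.5: w₀L³/(45EI) = 62.58/EI
  relative rotation θ_0 = (160 + 0)/EI = 160/EI
A unit hogging moment at B produces rotation L₁/(3EI) + L₂/(3EI) = 6.667/EI.
Slope continuity at B: θ_0 = M_B·6.667/EI, so M_B = 160/6.667 = 24 kN·m (hogging).
Span AB, ΣM about A with M_B applied at B: R_B^{AB}·8 = 192.5 + 24, so R_B^{AB} = 27.06 kN and R_A = 78.5 − 27.06 = 51.44 kN.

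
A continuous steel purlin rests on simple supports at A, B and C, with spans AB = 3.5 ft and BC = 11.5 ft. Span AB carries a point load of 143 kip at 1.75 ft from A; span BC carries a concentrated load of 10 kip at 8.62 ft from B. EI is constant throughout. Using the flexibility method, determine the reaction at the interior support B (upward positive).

R_B = 86.02 kip

Release continuity at B by inserting a hinge; the redundant is the internal moment M_B. The primary structure is two simply-supported spans AB and BC.
Rotations at B on the released spans (each span's end-slope, ×1/EI):
  span AB: point load 143 at a = 1.75: Pab(L + a)/(6LEI) = 109.5/EI
  span BC: point load 10 at a = 8.62: Pab(L + b)/(6LEI) = 51.74/EI
  relative rotation θ_0 = (109.5 + 51.74)/EI = 161.2/EI
A unit hogging moment at B produces rotation L₁/(3EI) + L₂/(3EI) = 5/EI.
Slope continuity at B: θ_0 = M_B·5/EI, so M_B = 161.2/5 = 32.24 kip·ft (hogging).
Span AB, ΣM about A with M_B applied at B: R_B^{AB}·3.5 = 250.2 + 32.24, so R_B^{AB} = 80.71 kip and R_A = 143 − 80.71 = 62.29 kip.
Span BC, ΣM about C: R_B^{BC}·11.5 = 28.8 + 32.24, so R_B^{BC} = 5.308 kip and R_C = 10 − 5.308 = 4.692 kip.
R_B = 80.71 + 5.308 = 86.02 kip.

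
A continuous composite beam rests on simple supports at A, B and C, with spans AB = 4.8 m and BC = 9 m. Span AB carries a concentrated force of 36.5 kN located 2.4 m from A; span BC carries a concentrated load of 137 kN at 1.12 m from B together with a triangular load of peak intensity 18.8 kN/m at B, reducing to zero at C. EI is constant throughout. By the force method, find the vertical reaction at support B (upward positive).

R_B = 245.6 kN

Release continuity at B by inserting a hinge; the redundant is the internal moment M_B. The primary structure is two simply-supported spans AB and BC.
Rotations at B on the released spans (each span's end-slope, ×1/EI):
  span AB: point load 36.5 at a = 2.4: Pab(L + a)/(6LEI) = 52.56/EI
  span BC: point load 137 at a = 1.12: Pab(L + b)/(6LEI) = 378/EI
  span BC: triangular load, peak 18.8: w₀L³/(45EI) = 304.6/EI
  relative rotation θ_0 = (52.56 + 682.5)/EI = 735.1/EI
A unit hogging moment at B produces rotation L₁/(3EI) + L₂/(3EI) = 4.6/EI.
Slope continuity at B: θ_0 = M_B·4.6/EI, so M_B = 735.1/4.6 = 159.8 kN·m (hogging).
Span AB, ΣM about A with M_B applied at B: R_B^{AB}·4.8 = 87.6 + 159.8, so R_B^{AB} = 51.54 kN and R_A = 36.5 − 51.54 = -15.04 kN.
Span BC, ΣM about C: R_B^{BC}·9 = 1587 + 159.8, so R_B^{BC} = 194.1 kN and R_C = 221.6 − 194.1 = 27.49 kN.
R_B = 51.54 + 194.1 = 245.6 kN.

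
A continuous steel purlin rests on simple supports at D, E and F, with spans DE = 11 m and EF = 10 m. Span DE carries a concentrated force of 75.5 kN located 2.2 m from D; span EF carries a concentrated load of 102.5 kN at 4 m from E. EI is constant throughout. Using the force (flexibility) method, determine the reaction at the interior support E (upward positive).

R_E = 102.5 kN

Take M_E as the redundant. Released structure: two simple spans DE and EF with a hinge at E.
Discontinuity in slope at E on the released structure — sum the simple-span end rotations:
  span DE: point load 75.5 at a = 2.2: Pab(L + a)/(6LEI) = 292.3/EI
  span EF: point load 102.5 at a = 4: Pab(L + b)/(6LEI) = 656/EI
  relative rotation θ_0 = (292.3 + 656)/EI = 948.3/EI
A unit hogging moment at E produces rotation L₁/(3EI) + L₂/(3EI) = 7/EI.
Compatibility: M_E·(L₁+L₂)/(3EI) = θ_0, giving M_E = 135.5 kN·m (hogging).
Span DE, ΣM about D with M_E applied at E: R_E^{DE}·11 = 166.1 + 135.5, so R_E^{DE} = 27.42 kN and R_D = 75.5 − 27.42 = 48.08 kN.
Span EF, ΣM about F: R_E^{EF}·10 = 615 + 135.5, so R_E^{EF} = 75.05 kN and R_F = 102.5 − 75.05 = 27.45 kN.
R_E = 27.42 + 75.05 = 102.5 kN.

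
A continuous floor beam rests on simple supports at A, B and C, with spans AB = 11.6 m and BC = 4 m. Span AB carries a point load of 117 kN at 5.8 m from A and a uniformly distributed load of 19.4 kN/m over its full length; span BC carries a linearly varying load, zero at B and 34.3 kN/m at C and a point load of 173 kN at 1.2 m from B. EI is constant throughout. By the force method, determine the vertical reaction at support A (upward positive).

R_A = 130.4 kN

Take M_B as the redundant. Released structure: two simple spans AB and BC with a hinge at B.
Rotations at B on the released spans (each span's end-slope, ×1/EI):
  span AB: point load 117 at a = 5.8: Pab(L + a)/(6LEI) = 984/EI
  span AB: UDL 19.4: wL³/(24EI) = 1262/EI
  span BC: triangular load, peak 34.3: 7w₀L³/(360EI) = 42.68/EI
  span BC: point load 173 at a = 1.2: Pab(L + b)/(6LEI) = 164.7/EI
  relative rotation θ_0 = (2246 + 207.4)/EI = 2453/EI
A unit hogging moment at B produces rotation L₁/(3EI) + L₂/(3EI) = 5.2/EI.
Compatibility: M_B·(L₁+L₂)/(3EI) = θ_0, giving M_B = 471.7 kN·m (hogging).
Span AB, ΣM about A with M_B applied at B: R_B^{AB}·11.6 = 1984 + 471.7, so R_B^{AB} = 211.7 kN and R_A = 342 − 211.7 = 130.4 kN.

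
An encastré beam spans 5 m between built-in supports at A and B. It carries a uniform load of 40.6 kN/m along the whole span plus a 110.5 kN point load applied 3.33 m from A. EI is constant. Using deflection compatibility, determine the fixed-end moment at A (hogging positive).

M_A = 125.6 kN·m

Release both end moments; the primary structure is a simply-supported span AB with redundants M_A and M_B.
End rotations of the released simple span under the applied load (×1/EI):
  at A: UDL 40.6: wL³/(24EI) = 211.5/EI
  at B: UDL 40.6: wL³/(24EI) = 211.5/EI
  at A: point load 110.5 at a = 3.33: Pab(L + b)/(6LEI) = 136.6/EI
  at B: point load 110.5 at a = 3.33: Pab(L + a)/(6LEI) = 170.6/EI
  θ_A0 = 348.1/EI,  θ_B0 = 382.1/EI
Flexibility coefficients: a unit moment at one end gives L/(3EI) there and L/(6EI) at the far end, so f₁₁ = f₂₂ = 1.667/EI and f₁₂ = f₂₁ = 0.8333/EI.
Compatibility — zero rotation at each built-in end:
  1.667 M_A + 0.8333 M_B = 348.1
  0.8333 M_A + 1.667 M_B = 382.1
Solving the pair gives M_A = 125.6 kN·m and M_B = 166.4 kN·m (hogging).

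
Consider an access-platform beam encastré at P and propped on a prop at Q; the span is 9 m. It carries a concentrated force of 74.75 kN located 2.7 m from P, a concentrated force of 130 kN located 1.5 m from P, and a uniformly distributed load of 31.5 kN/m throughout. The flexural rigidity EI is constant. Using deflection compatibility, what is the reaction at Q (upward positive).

R_Q = 120.5 kN

Release the roller at Q. Primary structure: cantilever fixed at P.
Free-end deflection of the primary structure under the applied loading (downward +):
  point load 74.75 at a = 2.7: Pa²(3L − a)/(6EI) = 2207/EI
  point load 130 at a = 1.5: Pa²(3L − a)/(6EI) = 1243/EI
  UDL 31.5: wL⁴/(8EI) = 25834/EI
  δ_0 = 29284/EI
Tip deflection under a unit load at Q: L³/(3EI) = 243/EI.
The prop prevents deflection at Q: R_Q = δ_0/δ_{QQ} = 29284/243 = 120.5 kN.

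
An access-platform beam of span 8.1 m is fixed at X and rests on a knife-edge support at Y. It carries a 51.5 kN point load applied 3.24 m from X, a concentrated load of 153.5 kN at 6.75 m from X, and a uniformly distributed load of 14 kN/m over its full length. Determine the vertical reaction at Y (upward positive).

R_Y = 168.7 kN

Release the roller at Y. Primary structure: cantilever fixed at X.
Downward deflection at the released point Y due to the loads:
  point load 51.5 at a = 3.24: Pa²(3L − a)/(6EI) = 1898/EI
  point load 153.5 at a = 6.75: Pa²(3L − a)/(6EI) = 20457/EI
  UDL 14: wL⁴/(8EI) = 7533/EI
  δ_0 = 29888/EI
Tip deflection under a unit load at Y: L³/(3EI) = 177.1/EI.
The prop prevents deflection at Y: R_Y = δ_0/δ_{YY} = 29888/177.1 = 168.7 kN.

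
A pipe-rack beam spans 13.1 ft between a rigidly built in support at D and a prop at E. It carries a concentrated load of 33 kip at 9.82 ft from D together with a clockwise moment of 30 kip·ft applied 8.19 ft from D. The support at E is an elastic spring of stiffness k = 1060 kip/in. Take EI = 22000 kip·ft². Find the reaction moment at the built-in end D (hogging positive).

Release the roller at E. Primary structure: cantilever fixed at D.
Downward deflection at the released point E due to the loads:
  point load 33 at a = 9.82: Pa²(3L − a)/(6EI) = 15636/EI
  clockwise couple 30 at a = 8.19: M₀a(2L − a)/(2EI) = 2213/EI
  δ_0 = 17848/EI
Tip deflection under a unit load at E: L³/(3EI) = 749.4/EI.
With EI = 22000 kip·ft²: δ_0 = 0.81128 ft and δ_{EE} = 0.034062 ft/kip.
Compatibility — the spring shortens by R_E/k under the reaction it provides: δ_0 − R_E·δ_{EE} = R_E/k. With 1/k = 1/(1060×12) ft/kip = 0.000079 ft/kip, R_E = δ_0 / (δ_{EE} + 1/k) = 0.81128 / (0.034062 + 0.000079) = 23.76 kip.
Moment equilibrium about D: M_D = Σ(load moments about D) − R_E·L = 354.1 − 23.76×13.1 = 42.77 kip·ft.

M_D = 42.77 kip·ft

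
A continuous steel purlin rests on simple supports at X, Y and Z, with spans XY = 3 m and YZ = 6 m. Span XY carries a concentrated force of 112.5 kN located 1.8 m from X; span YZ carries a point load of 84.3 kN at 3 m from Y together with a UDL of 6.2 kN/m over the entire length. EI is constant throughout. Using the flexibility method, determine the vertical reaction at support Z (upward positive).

Take M_Y as the redundant. Released structure: two simple spans XY and YZ with a hinge at Y.
End slopes at the hinge Y, treating each span as simply supported:
  span XY: point load 112.5 at a = 1.8: Pab(L + a)/(6LEI) = 64.8/EI
  span YZ: point load 84.3 at a = 3: Pab(L + b)/(6LEI) = 189.7/EI
  span YZ: UDL 6.2: wL³/(24EI) = 55.8/EI
  relative rotation θ_0 = (64.8 + 245.5)/EI = 310.3/EI
A unit hogging moment at Y produces rotation L₁/(3EI) + L₂/(3EI) = 3/EI.
Compatibility: M_Y·(L₁+L₂)/(3EI) = θ_0, giving M_Y = 103.4 kN·m (hogging).
Span YZ, ΣM about Z: R_Y^{YZ}·6 = 364.5 + 103.4, so R_Y^{YZ} = 77.99 kN and R_Z = 121.5 − 77.99 = 43.51 kN.

R_Z = 43.51 kN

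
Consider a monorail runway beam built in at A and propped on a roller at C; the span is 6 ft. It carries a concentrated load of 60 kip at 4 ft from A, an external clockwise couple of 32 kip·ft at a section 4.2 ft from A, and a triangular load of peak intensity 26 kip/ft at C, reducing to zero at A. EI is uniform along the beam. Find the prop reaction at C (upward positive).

R_C = 81.29 kip

Choose R_C as the redundant. The primary structure is the cantilever fixed at A.
Free-end deflection of the primary structure under the applied loading (downward +):
  point load 60 at a = 4: Pa²(3L − a)/(6EI) = 2240/EI
  clockwise couple 32 at a = 4.2: M₀a(2L − a)/(2EI) = 524.2/EI
  triangular load, peak 26 at the free end: 11w₀L⁴/(120EI) = 3089/EI
  δ_0 = 5853/EI
Tip deflection under a unit load at C: L³/(3EI) = 72/EI.
Compatibility at C: δ_0 − R_C·δ_{CC} = 0, so R_C = 5853/72 = 81.29 kip.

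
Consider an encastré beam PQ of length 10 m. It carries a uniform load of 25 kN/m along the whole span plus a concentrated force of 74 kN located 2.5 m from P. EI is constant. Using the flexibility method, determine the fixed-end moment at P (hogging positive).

Take the two fixed-end moments M_P, M_Q as redundants; the released structure is the simple span PQ.
Simple-span end rotations at P and Q under the given loads:
  at P: UDL 25: wL³/(24EI) = 1042/EI
  at Q: UDL 25: wL³/(24EI) = 1042/EI
  at P: point load 74 at a = 2.5: Pab(L + b)/(6LEI) = 404.7/EI
  at Q: point load 74 at a = 2.5: Pab(L + a)/(6LEI) = 289.1/EI
  θ_P0 = 1446/EI,  θ_Q0 = 1331/EI
Flexibility coefficients: a unit moment at one end gives L/(3EI) there and L/(6EI) at the far end, so f₁₁ = f₂₂ = 3.333/EI and f₁₂ = f₂₁ = 1.667/EI.
Compatibility — zero rotation at each built-in end:
  3.333 M_P + 1.667 M_Q = 1446
  1.667 M_P + 3.333 M_Q = 1331
Solving the pair gives M_P = 312.4 kN·m and M_Q = 243 kN·m (hogging).

M_P = 312.4 kN·m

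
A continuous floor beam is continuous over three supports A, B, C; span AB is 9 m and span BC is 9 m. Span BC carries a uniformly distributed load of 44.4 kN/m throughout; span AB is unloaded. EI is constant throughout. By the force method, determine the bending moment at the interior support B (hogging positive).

Release continuity at B by inserting a hinge; the redundant is the internal moment M_B. The primary structure is two simply-supported spans AB and BC.
Rotations at B on the released spans (each span's end-slope, ×1/EI):
  span BC: UDL 44.4: wL³/(24EI) = 1349/EI
  relative rotation θ_0 = (0 + 1349)/EI = 1349/EI
A unit hogging moment at B produces rotation L₁/(3EI) + L₂/(3EI) = 6/EI.
Slope continuity at B: θ_0 = M_B·6/EI, so M_B = 1349/6 = 224.8 kN·m (hogging).

M_B = 224.8 kN·m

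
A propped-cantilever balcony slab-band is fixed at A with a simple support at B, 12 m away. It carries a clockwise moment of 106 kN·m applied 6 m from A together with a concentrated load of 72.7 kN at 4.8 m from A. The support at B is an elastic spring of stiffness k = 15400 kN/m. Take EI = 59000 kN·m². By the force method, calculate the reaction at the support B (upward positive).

Take the reaction at B as the redundant and release it; the primary structure is a cantilever fixed at A.
Downward deflection at the released point B due to the loads:
  clockwise couple 106 at a = 6: M₀a(2L − a)/(2EI) = 5724/EI
  point load 72.7 at a = 4.8: Pa²(3L − a)/(6EI) = 8710/EI
  δ_0 = 14434/EI
Tip deflection under a unit load at B: L³/(3EI) = 576/EI.
With EI = 59000 kN·m²: δ_0 = 0.24464 m and δ_{BB} = 0.009763 m/kN.
Compatibility — the spring shortens by R_B/k under the reaction it provides: δ_0 − R_B·δ_{BB} = R_B/k. With 1/k = 0.000065 m/kN, R_B = δ_0 / (δ_{BB} + 1/k) = 0.24464 / (0.009763 + 0.000065) = 24.89 kN.

R_B = 24.89 kN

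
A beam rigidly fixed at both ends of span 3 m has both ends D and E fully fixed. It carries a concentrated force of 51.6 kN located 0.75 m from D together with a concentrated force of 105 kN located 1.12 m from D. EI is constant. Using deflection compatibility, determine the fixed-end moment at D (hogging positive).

Take the two fixed-end moments M_D, M_E as redundants; the released structure is the simple span DE.
Simple-span end rotations at D and E under the given loads:
  at D: point load 51.6 at a = 0.75: Pab(L + b)/(6LEI) = 25.4/EI
  at E: point load 51.6 at a = 0.75: Pab(L + a)/(6LEI) = 18.14/EI
  at D: point load 105 at a = 1.12: Pab(L + b)/(6LEI) = 59.94/EI
  at E: point load 105 at a = 1.12: Pab(L + a)/(6LEI) = 50.6/EI
  θ_D0 = 85.34/EI,  θ_E0 = 68.75/EI
Flexibility coefficients: a unit moment at one end gives L/(3EI) there and L/(6EI) at the far end, so f₁₁ = f₂₂ = 1/EI and f₁₂ = f₂₁ = 0.5/EI.
Compatibility — zero rotation at each built-in end:
  1 M_D + 0.5 M_E = 85.34
  0.5 M_D + 1 M_E = 68.75
Solving the pair gives M_D = 67.95 kN·m and M_E = 34.77 kN·m (hogging).

M_D = 67.95 kN·m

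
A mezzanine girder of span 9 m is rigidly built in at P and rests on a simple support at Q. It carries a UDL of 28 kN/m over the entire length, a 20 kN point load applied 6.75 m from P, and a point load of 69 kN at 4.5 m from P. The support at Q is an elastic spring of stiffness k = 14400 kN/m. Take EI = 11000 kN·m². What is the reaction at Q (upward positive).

Choose R_Q as the redundant. The primary structure is the cantilever fixed at P.
Downward deflection at the released point Q due to the loads:
  UDL 28: wL⁴/(8EI) = 22964/EI
  point load 20 at a = 6.75: Pa²(3L − a)/(6EI) = 3075/EI
  point load 69 at a = 4.5: Pa²(3L − a)/(6EI) = 5240/EI
  δ_0 = 31279/EI
Tip deflection under a unit load at Q: L³/(3EI) = 243/EI.
With EI = 11000 kN·m²: δ_0 = 2.8435 m and δ_{QQ} = 0.022091 m/kN.
Compatibility — the spring shortens by R_Q/k under the reaction it provides: δ_0 − R_Q·δ_{QQ} = R_Q/k. With 1/k = 0.000069 m/kN, R_Q = δ_0 / (δ_{QQ} + 1/k) = 2.8435 / (0.022091 + 0.000069) = 128.3 kN.

R_Q = 128.3 kN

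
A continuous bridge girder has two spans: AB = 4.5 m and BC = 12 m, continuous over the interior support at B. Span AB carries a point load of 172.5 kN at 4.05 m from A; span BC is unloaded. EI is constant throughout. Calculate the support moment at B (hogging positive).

M_B = 18.1 kN·m

Take M_B as the redundant. Released structure: two simple spans AB and BC with a hinge at B.
Discontinuity in slope at B on the released structure — sum the simple-span end rotations:
  span AB: point load 172.5 at a = 4.05: Pab(L + a)/(6LEI) = 99.55/EI
  relative rotation θ_0 = (99.55 + 0)/EI = 99.55/EI
A unit hogging moment at B produces rotation L₁/(3EI) + L₂/(3EI) = 5.5/EI.
Compatibility: M_B·(L₁+L₂)/(3EI) = θ_0, giving M_B = 18.1 kN·m (hogging).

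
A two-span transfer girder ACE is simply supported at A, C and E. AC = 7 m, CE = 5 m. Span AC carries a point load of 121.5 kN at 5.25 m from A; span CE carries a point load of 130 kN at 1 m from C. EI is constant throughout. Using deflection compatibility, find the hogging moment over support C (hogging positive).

M_C = 120.4 kN·m

Release continuity at C by inserting a hinge; the redundant is the internal moment M_C. The primary structure is two simply-supported spans AC and CE.
End slopes at the hinge C, treating each span as simply supported:
  span AC: point load 121.5 at a = 5.25: Pab(L + a)/(6LEI) = 325.6/EI
  span CE: point load 130 at a = 1: Pab(L + b)/(6LEI) = 156/EI
  relative rotation θ_0 = (325.6 + 156)/EI = 481.6/EI
A unit hogging moment at C produces rotation L₁/(3EI) + L₂/(3EI) = 4/EI.
Slope continuity at C: θ_0 = M_C·4/EI, so M_C = 481.6/4 = 120.4 kN·m (hogging).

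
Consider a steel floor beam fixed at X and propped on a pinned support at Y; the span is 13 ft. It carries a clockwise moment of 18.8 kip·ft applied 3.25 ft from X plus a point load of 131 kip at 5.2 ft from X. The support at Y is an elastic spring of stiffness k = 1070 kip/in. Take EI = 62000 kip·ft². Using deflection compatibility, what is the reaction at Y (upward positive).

Take the reaction at Y as the redundant and release it; the primary structure is a cantilever fixed at X.
Downward deflection at the released point Y due to the loads:
  clockwise couple 18.8 at a = 3.25: M₀a(2L − a)/(2EI) = 695/EI
  point load 131 at a = 5.2: Pa²(3L − a)/(6EI) = 19955/EI
  δ_0 = 20650/EI
Tip deflection under a unit load at Y: L³/(3EI) = 732.3/EI.
With EI = 62000 kip·ft²: δ_0 = 0.33306 ft and δ_{YY} = 0.011812 ft/kip.
Compatibility — the spring shortens by R_Y/k under the reaction it provides: δ_0 − R_Y·δ_{YY} = R_Y/k. With 1/k = 1/(1070×12) ft/kip = 0.000078 ft/kip, R_Y = δ_0 / (δ_{YY} + 1/k) = 0.33306 / (0.011812 + 0.000078) = 28.01 kip.

R_Y = 28.01 kip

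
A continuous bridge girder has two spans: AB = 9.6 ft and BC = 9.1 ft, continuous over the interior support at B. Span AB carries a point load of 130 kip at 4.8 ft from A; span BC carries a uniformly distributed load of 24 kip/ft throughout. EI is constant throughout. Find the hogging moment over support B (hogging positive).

Take M_B as the redundant. Released structure: two simple spans AB and BC with a hinge at B.
Rotations at B on the released spans (each span's end-slope, ×1/EI):
  span AB: point load 130 at a = 4.8: Pab(L + a)/(6LEI) = 748.8/EI
  span BC: UDL 24: wL³/(24EI) = 753.6/EI
  relative rotation θ_0 = (748.8 + 753.6)/EI = 1502/EI
A unit hogging moment at B produces rotation L₁/(3EI) + L₂/(3EI) = 6.233/EI.
Slope continuity at B: θ_0 = M_B·6.233/EI, so M_B = 1502/6.233 = 241 kip·ft (hogging).

M_B = 241 kip·ft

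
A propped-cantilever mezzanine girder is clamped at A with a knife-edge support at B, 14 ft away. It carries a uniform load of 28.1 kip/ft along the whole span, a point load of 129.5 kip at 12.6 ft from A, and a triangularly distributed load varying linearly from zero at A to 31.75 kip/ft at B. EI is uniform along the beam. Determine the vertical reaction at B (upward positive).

R_B = 379.9 kip

Take the reaction at B as the redundant and release it; the primary structure is a cantilever fixed at A.
Deflection at B on the released cantilever, summing each load's contribution:
  UDL 28.1: wL⁴/(8EI) = 134936/EI
  point load 129.5 at a = 12.6: Pa²(3L − a)/(6EI) = 100741/EI
  triangular load, peak 31.75 at the free end: 11w₀L⁴/(120EI) = 111807/EI
  δ_0 = 347484/EI
Tip deflection under a unit load at B: L³/(3EI) = 914.7/EI.
Compatibility at B: δ_0 − R_B·δ_{BB} = 0, so R_B = 347484/914.7 = 379.9 kip.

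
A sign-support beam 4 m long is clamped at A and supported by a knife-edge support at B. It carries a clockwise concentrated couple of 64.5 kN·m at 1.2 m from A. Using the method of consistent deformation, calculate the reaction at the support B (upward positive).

Take the reaction at B as the redundant and release it; the primary structure is a cantilever fixed at A.
Downward deflection at the released point B due to the loads:
  clockwise couple 64.5 at a = 1.2: M₀a(2L − a)/(2EI) = 263.2/EI
Flexibility coefficient — unit upward force at B: δ_{BB} = L³/(3EI) = 21.33/EI.
Compatibility at B: δ_0 − R_B·δ_{BB} = 0, so R_B = 263.2/21.33 = 12.34 kN.

R_B = 12.34 kN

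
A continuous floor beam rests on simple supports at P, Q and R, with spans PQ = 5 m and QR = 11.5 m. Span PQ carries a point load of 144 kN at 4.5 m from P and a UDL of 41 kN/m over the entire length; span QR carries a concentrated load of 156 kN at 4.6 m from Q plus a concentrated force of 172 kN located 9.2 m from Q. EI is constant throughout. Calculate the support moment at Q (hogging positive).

Take M_Q as the redundant. Released structure: two simple spans PQ and QR with a hinge at Q.
End slopes at the hinge Q, treating each span as simply supported:
  span PQ: point load 144 at a = 4.5: Pab(L + a)/(6LEI) = 102.6/EI
  span PQ: UDL 41: wL³/(24EI) = 213.5/EI
  span QR: point load 156 at a = 4.6: Pab(L + b)/(6LEI) = 1320/EI
  span QR: point load 172 at a = 9.2: Pab(L + b)/(6LEI) = 727.9/EI
  relative rotation θ_0 = (316.1 + 2048)/EI = 2364/EI
A unit hogging moment at Q produces rotation L₁/(3EI) + L₂/(3EI) = 5.5/EI.
Compatibility: M_Q·(L₁+L₂)/(3EI) = θ_0, giving M_Q = 429.9 kN·m (hogging).

M_Q = 429.9 kN·m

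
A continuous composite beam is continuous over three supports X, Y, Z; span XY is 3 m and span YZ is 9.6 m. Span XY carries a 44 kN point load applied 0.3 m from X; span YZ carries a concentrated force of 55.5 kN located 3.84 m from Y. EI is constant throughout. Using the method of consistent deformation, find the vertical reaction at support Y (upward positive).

Insert a hinge at Y; M_Y is the redundant, and each span becomes simply supported.
End slopes at the hinge Y, treating each span as simply supported:
  span XY: point load 44 at a = 0.3: Pab(L + a)/(6LEI) = 6.534/EI
  span YZ: point load 55.5 at a = 3.84: Pab(L + b)/(6LEI) = 327.4/EI
  relative rotation θ_0 = (6.534 + 327.4)/EI = 333.9/EI
A unit hogging moment at Y produces rotation L₁/(3EI) + L₂/(3EI) = 4.2/EI.
Slope continuity at Y: θ_0 = M_Y·4.2/EI, so M_Y = 333.9/4.2 = 79.5 kN·m (hogging).
Span XY, ΣM about X with M_Y applied at Y: R_Y^{XY}·3 = 13.2 + 79.5, so R_Y^{XY} = 30.9 kN and R_X = 44 − 30.9 = 13.1 kN.
Span YZ, ΣM about Z: R_Y^{YZ}·9.6 = 319.7 + 79.5, so R_Y^{YZ} = 41.58 kN and R_Z = 55.5 − 41.58 = 13.92 kN.
R_Y = 30.9 + 41.58 = 72.48 kN.

R_Y = 72.48 kN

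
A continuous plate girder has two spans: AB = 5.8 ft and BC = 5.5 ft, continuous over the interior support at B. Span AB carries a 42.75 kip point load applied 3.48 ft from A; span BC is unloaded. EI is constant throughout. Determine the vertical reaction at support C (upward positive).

Insert a hinge at B; M_B is the redundant, and each span becomes simply supported.
End slopes at the hinge B, treating each span as simply supported:
  span AB: point load 42.75 at a = 3.48: Pab(L + a)/(6LEI) = 92.04/EI
  relative rotation θ_0 = (92.04 + 0)/EI = 92.04/EI
A unit hogging moment at B produces rotation L₁/(3EI) + L₂/(3EI) = 3.767/EI.
Compatibility: M_B·(L₁+L₂)/(3EI) = θ_0, giving M_B = 24.44 kip·ft (hogging).
Span BC, ΣM about C: R_B^{BC}·5.5 = 0 + 24.44, so R_B^{BC} = 4.443 kip and R_C = 0 − 4.443 = -4.443 kip.

R_C = -4.443 kip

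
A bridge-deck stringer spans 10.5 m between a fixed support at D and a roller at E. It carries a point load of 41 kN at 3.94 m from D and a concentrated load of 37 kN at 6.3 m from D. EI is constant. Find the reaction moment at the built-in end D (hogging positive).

Remove the prop at E; the released (primary) structure is a cantilever built in at D.
Primary-structure tip deflection at E by superposition:
  point load 41 at a = 3.94: Pa²(3L − a)/(6EI) = 2924/EI
  point load 37 at a = 6.3: Pa²(3L − a)/(6EI) = 6168/EI
  δ_0 = 9091/EI
Tip deflection under a unit load at E: L³/(3EI) = 385.9/EI.
Compatibility at E: δ_0 − R_E·δ_{EE} = 0, so R_E = 9091/385.9 = 23.56 kN.
Moment equilibrium about D: M_D = Σ(load moments about D) − R_E·L = 394.6 − 23.56×10.5 = 147.3 kN·m.

M_D = 147.3 kN·m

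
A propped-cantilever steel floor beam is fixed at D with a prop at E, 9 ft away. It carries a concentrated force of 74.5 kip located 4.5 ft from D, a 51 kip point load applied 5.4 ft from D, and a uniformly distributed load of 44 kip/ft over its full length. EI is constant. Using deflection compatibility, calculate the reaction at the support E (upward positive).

Release the roller at E. Primary structure: cantilever fixed at D.
Primary-structure tip deflection at E by superposition:
  point load 74.5 at a = 4.5: Pa²(3L − a)/(6EI) = 5657/EI
  point load 51 at a = 5.4: Pa²(3L − a)/(6EI) = 5354/EI
  UDL 44: wL⁴/(8EI) = 36086/EI
  δ_0 = 47097/EI
Flexibility coefficient — unit upward force at E: δ_{EE} = L³/(3EI) = 243/EI.
The prop prevents deflection at E: R_E = δ_0/δ_{EE} = 47097/243 = 193.8 kip.

R_E = 193.8 kip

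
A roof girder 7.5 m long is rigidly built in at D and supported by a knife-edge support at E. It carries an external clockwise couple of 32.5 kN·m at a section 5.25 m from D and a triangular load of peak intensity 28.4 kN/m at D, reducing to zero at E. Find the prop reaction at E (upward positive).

R_E = 27.21 kN

Take the reaction at E as the redundant and release it; the primary structure is a cantilever fixed at D.
Free-end deflection of the primary structure under the applied loading (downward +):
  clockwise couple 32.5 at a = 5.25: M₀a(2L − a)/(2EI) = 831.8/EI
  triangular load, peak 28.4 at the fixed end: w₀L⁴/(30EI) = 2995/EI
  δ_0 = 3827/EI
Tip deflection under a unit load at E: L³/(3EI) = 140.6/EI.
The prop prevents deflection at E: R_E = δ_0/δ_{EE} = 3827/140.6 = 27.21 kN.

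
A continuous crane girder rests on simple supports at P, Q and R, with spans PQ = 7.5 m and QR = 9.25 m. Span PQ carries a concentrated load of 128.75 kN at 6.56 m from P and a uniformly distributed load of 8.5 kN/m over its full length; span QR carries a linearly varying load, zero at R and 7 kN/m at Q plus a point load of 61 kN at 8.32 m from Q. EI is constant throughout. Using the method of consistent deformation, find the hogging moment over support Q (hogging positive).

Insert a hinge at Q; M_Q is the redundant, and each span becomes simply supported.
End slopes at the hinge Q, treating each span as simply supported:
  span PQ: point load 128.75 at a = 6.56: Pab(L + a)/(6LEI) = 248.1/EI
  span PQ: UDL 8.5: wL³/(24EI) = 149.4/EI
  span QR: triangular load, peak 7: w₀L³/(45EI) = 123.1/EI
  span QR: point load 61 at a = 8.32: Pab(L + b)/(6LEI) = 86.57/EI
  relative rotation θ_0 = (397.5 + 209.7)/EI = 607.2/EI
A unit hogging moment at Q produces rotation L₁/(3EI) + L₂/(3EI) = 5.583/EI.
Compatibility: M_Q·(L₁+L₂)/(3EI) = θ_0, giving M_Q = 108.7 kN·m (hogging).

M_Q = 108.7 kN·m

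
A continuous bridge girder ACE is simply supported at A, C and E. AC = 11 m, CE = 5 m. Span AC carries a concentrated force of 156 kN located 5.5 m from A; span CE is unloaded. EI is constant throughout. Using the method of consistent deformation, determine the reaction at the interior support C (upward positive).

R_C = 142.3 kN

Release continuity at C by inserting a hinge; the redundant is the internal moment M_C. The primary structure is two simply-supported spans AC and CE.
Discontinuity in slope at C on the released structure — sum the simple-span end rotations:
  span AC: point load 156 at a = 5.5: Pab(L + a)/(6LEI) = 1180/EI
  relative rotation θ_0 = (1180 + 0)/EI = 1180/EI
A unit hogging moment at C produces rotation L₁/(3EI) + L₂/(3EI) = 5.333/EI.
Compatibility: M_C·(L₁+L₂)/(3EI) = θ_0, giving M_C = 221.2 kN·m (hogging).
Span AC, ΣM about A with M_C applied at C: R_C^{AC}·11 = 858 + 221.2, so R_C^{AC} = 98.11 kN and R_A = 156 − 98.11 = 57.89 kN.
Span CE, ΣM about E: R_C^{CE}·5 = 0 + 221.2, so R_C^{CE} = 44.24 kN and R_E = 0 − 44.24 = -44.24 kN.
R_C = 98.11 + 44.24 = 142.3 kN.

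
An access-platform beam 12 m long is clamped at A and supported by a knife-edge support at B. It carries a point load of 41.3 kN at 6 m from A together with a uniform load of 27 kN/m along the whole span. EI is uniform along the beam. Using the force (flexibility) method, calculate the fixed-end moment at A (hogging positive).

Release the roller at B. Primary structure: cantilever fixed at A.
Free-end deflection of the primary structure under the applied loading (downward +):
  point load 41.3 at a = 6: Pa²(3L − a)/(6EI) = 7434/EI
  UDL 27: wL⁴/(8EI) = 69984/EI
  δ_0 = 77418/EI
Tip deflection under a unit load at B: L³/(3EI) = 576/EI.
Compatibility at B: δ_0 − R_B·δ_{BB} = 0, so R_B = 77418/576 = 134.4 kN.
Moment equilibrium about A: M_A = Σ(load moments about A) − R_B·L = 2192 − 134.4×12 = 578.9 kN·m.

M_A = 578.9 kN·m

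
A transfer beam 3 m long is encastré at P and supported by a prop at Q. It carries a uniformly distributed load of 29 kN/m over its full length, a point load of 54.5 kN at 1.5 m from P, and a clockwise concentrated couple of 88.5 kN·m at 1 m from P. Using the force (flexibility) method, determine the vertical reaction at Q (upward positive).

Choose R_Q as the redundant. The primary structure is the cantilever fixed at P.
Primary-structure tip deflection at Q by superposition:
  UDL 29: wL⁴/(8EI) = 293.6/EI
  point load 54.5 at a = 1.5: Pa²(3L − a)/(6EI) = 153.3/EI
  clockwise couple 88.5 at a = 1: M₀a(2L − a)/(2EI) = 221.2/EI
  δ_0 = 668.2/EI
Tip deflection under a unit load at Q: L³/(3EI) = 9/EI.
The prop prevents deflection at Q: R_Q = δ_0/δ_{QQ} = 668.2/9 = 74.24 kN.

R_Q = 74.24 kN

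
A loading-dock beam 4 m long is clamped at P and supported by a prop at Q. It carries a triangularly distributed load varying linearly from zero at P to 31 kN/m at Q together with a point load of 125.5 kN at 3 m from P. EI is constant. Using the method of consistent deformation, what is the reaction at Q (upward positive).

Choose R_Q as the redundant. The primary structure is the cantilever fixed at P.
Free-end deflection of the primary structure under the applied loading (downward +):
  triangular load, peak 31 at the free end: 11w₀L⁴/(120EI) = 727.5/EI
  point load 125.5 at a = 3: Pa²(3L − a)/(6EI) = 1694/EI
  δ_0 = 2422/EI
Flexibility coefficient — unit upward force at Q: δ_{QQ} = L³/(3EI) = 21.33/EI.
Compatibility at Q: δ_0 − R_Q·δ_{QQ} = 0, so R_Q = 2422/21.33 = 113.5 kN.

R_Q = 113.5 kN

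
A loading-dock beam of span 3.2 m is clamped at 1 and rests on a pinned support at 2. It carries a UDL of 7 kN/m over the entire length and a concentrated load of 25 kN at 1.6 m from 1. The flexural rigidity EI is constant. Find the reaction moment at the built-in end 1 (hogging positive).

M_1 = 23.96 kN·m

Choose R_2 as the redundant. The primary structure is the cantilever fixed at 1.
Primary-structure tip deflection at 2 by superposition:
  UDL 7: wL⁴/(8EI) = 91.75/EI
  point load 25 at a = 1.6: Pa²(3L − a)/(6EI) = 85.33/EI
  δ_0 = 177.1/EI
Flexibility coefficient — unit upward force at 2: δ_{22} = L³/(3EI) = 10.92/EI.
The prop prevents deflection at 2: R_2 = δ_0/δ_{22} = 177.1/10.92 = 16.21 kN.
Moment equilibrium about 1: M_1 = Σ(load moments about 1) − R_2·L = 75.84 − 16.21×3.2 = 23.96 kN·m.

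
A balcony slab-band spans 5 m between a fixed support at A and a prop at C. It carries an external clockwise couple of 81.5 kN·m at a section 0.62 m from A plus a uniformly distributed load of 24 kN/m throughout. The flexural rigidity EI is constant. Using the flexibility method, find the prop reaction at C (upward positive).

R_C = 50.69 kN

Choose R_C as the redundant. The primary structure is the cantilever fixed at A.
Downward deflection at the released point C due to the loads:
  clockwise couple 81.5 at a = 0.62: M₀a(2L − a)/(2EI) = 237/EI
  UDL 24: wL⁴/(8EI) = 1875/EI
  δ_0 = 2112/EI
Tip deflection under a unit load at C: L³/(3EI) = 41.67/EI.
The prop prevents deflection at C: R_C = δ_0/δ_{CC} = 2112/41.67 = 50.69 kN.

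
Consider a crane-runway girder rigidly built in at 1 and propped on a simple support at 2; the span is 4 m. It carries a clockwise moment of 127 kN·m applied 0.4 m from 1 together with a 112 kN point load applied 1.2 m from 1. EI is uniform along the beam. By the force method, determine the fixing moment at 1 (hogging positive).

Take the reaction at 2 as the redundant and release it; the primary structure is a cantilever fixed at 1.
Downward deflection at the released point 2 due to the loads:
  clockwise couple 127 at a = 0.4: M₀a(2L − a)/(2EI) = 193/EI
  point load 112 at a = 1.2: Pa²(3L − a)/(6EI) = 290.3/EI
  δ_0 = 483.3/EI
Flexibility coefficient — unit upward force at 2: δ_{22} = L³/(3EI) = 21.33/EI.
The prop prevents deflection at 2: R_2 = δ_0/δ_{22} = 483.3/21.33 = 22.66 kN.
Moment equilibrium about 1: M_1 = Σ(load moments about 1) − R_2·L = 261.4 − 22.66×4 = 170.8 kN·m.

M_1 = 170.8 kN·m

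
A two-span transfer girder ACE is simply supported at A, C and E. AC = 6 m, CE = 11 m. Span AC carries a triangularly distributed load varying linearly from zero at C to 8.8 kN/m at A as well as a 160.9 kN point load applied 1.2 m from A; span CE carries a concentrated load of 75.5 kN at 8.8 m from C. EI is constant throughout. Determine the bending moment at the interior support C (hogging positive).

M_C = 90.82 kN·m

Insert a hinge at C; M_C is the redundant, and each span becomes simply supported.
Discontinuity in slope at C on the released structure — sum the simple-span end rotations:
  span AC: triangular load, peak 8.8: 7w₀L³/(360EI) = 36.96/EI
  span AC: point load 160.9 at a = 1.2: Pab(L + a)/(6LEI) = 185.4/EI
  span CE: point load 75.5 at a = 8.8: Pab(L + b)/(6LEI) = 292.3/EI
  relative rotation θ_0 = (222.3 + 292.3)/EI = 514.7/EI
A unit hogging moment at C produces rotation L₁/(3EI) + L₂/(3EI) = 5.667/EI.
Compatibility: M_C·(L₁+L₂)/(3EI) = θ_0, giving M_C = 90.82 kN·m (hogging).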